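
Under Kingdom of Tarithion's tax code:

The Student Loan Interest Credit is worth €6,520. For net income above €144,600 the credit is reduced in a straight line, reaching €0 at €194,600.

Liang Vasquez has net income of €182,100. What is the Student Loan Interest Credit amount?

€1,630

Student Loan Interest Credit: €182,100 is €37,500 into a €50,000 phase-out range, leaving 12,500/50,000 of the credit: €6,520 × 12,500/50,000 = €1,630.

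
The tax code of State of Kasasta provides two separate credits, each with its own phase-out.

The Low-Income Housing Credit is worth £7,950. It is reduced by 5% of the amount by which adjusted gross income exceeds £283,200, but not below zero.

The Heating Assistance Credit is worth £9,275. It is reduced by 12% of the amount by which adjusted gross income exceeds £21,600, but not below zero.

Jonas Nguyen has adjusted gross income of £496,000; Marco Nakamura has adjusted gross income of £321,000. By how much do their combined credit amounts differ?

Jonas (£496,000): Low-Income Housing Credit: 5% of the £212,800 excess over £283,200 is £10,640 ≥ base, so the credit is £0. Heating Assistance Credit: 12% of the £474,400 excess over £21,600 is £56,928 ≥ base, so the credit is £0. total £0 + £0 = £0
Marco (£321,000): Low-Income Housing Credit: 5% of the £37,800 excess over £283,200 is £1,890; credit = £7,950 − £1,890 = £6,060. Heating Assistance Credit: 12% of the £299,400 excess over £21,600 is £35,928 ≥ base, so the credit is £0. total £6,060 + £0 = £6,060
Difference: |£0 − £6,060| = £6,060.

£6,060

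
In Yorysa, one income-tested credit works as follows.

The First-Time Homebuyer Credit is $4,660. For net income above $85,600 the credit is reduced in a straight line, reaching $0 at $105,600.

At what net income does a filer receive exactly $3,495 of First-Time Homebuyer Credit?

$90,600

$3,495 is 3,495/4,660 of the full $4,660, so 1,165/4,660 of the $20,000 range has been used: income = $85,600 + $20,000 × 1,165/4,660 = $90,600.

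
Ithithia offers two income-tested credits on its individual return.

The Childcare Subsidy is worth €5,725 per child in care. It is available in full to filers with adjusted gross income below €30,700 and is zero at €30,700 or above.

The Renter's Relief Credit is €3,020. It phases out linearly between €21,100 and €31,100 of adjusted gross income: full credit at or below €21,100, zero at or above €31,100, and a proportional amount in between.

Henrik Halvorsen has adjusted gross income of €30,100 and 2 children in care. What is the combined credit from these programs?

Childcare Subsidy: base = 2 × €5,725 = €11,450. €30,100 is below the €30,700 cutoff, so the full €11,450 applies.
Renter's Relief Credit: €30,100 is €9,000 into a €10,000 phase-out range, leaving 1,000/10,000 of the credit: €3,020 × 1,000/10,000 = €302.
Total: €11,450 + €302 = €11,752.

€11,752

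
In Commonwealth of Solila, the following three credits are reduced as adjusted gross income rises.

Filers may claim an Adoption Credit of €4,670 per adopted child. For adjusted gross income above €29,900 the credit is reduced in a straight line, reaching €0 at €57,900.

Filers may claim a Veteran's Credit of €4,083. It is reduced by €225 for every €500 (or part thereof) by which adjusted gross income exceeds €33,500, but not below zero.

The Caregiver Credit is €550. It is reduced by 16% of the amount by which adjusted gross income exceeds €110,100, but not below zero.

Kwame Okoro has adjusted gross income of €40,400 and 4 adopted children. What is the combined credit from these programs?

Adoption Credit: base = 4 × €4,670 = €18,680. €40,400 is €10,500 into a €28,000 phase-out range, leaving 17,500/28,000 of the credit: €18,680 × 17,500/28,000 = €11,675.
Veteran's Credit: income exceeds €33,500 by €6,900, which is 14 full-or-partial €500 increments; reduction = 14 × €225 = €3,150, leaving €933.
Caregiver Credit: €40,400 is at or below the €110,100 threshold, so the full €550 applies.
Total: €11,675 + €933 + €550 = €13,158.

€13,158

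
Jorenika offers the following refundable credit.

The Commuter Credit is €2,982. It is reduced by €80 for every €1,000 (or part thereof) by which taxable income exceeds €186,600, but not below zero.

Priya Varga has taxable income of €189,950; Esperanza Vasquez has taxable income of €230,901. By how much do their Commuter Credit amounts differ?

Priya (€189,950): Commuter Credit: income exceeds €186,600 by €3,350, which is 4 full-or-partial €1,000 increments; reduction = 4 × €80 = €320, leaving €2,662.
Esperanza (€230,901): Commuter Credit: income exceeds €186,600 by €44,301 → 45 increments × €80 = €3,600 ≥ base, so the credit is €0.
Difference: |€2,662 − €0| = €2,662.

€2,662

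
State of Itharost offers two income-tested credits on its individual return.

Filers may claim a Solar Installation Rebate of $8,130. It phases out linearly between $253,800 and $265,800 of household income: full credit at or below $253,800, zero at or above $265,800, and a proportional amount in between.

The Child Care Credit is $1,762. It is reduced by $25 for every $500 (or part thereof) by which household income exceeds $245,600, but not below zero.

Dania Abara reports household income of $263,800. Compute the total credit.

Solar Installation Rebate: $263,800 is $10,000 into a $12,000 phase-out range, leaving 2,000/12,000 of the credit: $8,130 × 2,000/12,000 = $1,355.
Child Care Credit: income exceeds $245,600 by $18,200, which is 37 full-or-partial $500 increments; reduction = 37 × $25 = $925, leaving $837.
Total: $1,355 + $837 = $2,192.

$2,192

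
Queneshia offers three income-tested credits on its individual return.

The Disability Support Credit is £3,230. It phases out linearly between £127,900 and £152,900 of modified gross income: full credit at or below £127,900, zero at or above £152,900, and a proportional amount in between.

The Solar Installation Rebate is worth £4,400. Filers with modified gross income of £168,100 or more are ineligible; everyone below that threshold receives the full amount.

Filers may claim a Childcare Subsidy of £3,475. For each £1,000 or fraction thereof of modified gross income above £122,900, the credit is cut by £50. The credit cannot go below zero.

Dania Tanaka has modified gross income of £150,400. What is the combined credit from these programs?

£6,798

Disability Support Credit: £150,400 is £22,500 into a £25,000 phase-out range, leaving 2,500/25,000 of the credit: £3,230 × 2,500/25,000 = £323.
Solar Installation Rebate: £150,400 is below the £168,100 cutoff, so the full £4,400 applies.
Childcare Subsidy: income exceeds £122,900 by £27,500, which is 28 full-or-partial £1,000 increments; reduction = 28 × £50 = £1,400, leaving £2,075.
Total: £323 + £4,400 + £2,075 = £6,798.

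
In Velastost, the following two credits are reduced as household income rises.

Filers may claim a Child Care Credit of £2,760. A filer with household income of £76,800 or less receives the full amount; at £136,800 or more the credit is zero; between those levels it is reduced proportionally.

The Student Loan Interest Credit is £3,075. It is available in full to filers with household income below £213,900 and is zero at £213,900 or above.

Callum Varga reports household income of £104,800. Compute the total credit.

Child Care Credit: £104,800 is £28,000 into a £60,000 phase-out range, leaving 32,000/60,000 of the credit: £2,760 × 32,000/60,000 = £1,472.
Student Loan Interest Credit: £104,800 is below the £213,900 cutoff, so the full £3,075 applies.
Total: £1,472 + £3,075 = £4,547.

£4,547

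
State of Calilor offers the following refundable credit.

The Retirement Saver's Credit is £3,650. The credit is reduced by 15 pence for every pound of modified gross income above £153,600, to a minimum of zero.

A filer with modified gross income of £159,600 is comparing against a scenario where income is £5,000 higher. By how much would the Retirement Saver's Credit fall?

At £159,600 — 15% of the £6,000 excess over £153,600 is £900; credit = £3,650 − £900 = £2,750.
At £164,600 — 15% of the £11,000 excess over £153,600 is £1,650; credit = £3,650 − £1,650 = £2,000.
Lost: £2,750 − £2,000 = £750.

£750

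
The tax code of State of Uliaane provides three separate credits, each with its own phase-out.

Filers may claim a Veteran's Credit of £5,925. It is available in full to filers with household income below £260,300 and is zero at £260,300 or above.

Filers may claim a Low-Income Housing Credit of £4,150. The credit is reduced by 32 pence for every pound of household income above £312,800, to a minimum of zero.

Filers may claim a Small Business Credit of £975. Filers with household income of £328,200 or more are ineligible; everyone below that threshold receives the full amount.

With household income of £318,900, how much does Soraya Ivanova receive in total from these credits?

Veteran's Credit: £318,900 meets or exceeds the £260,300 cutoff, so the credit is £0.
Low-Income Housing Credit: 32% of the £6,100 excess over £312,800 is £1,952; credit = £4,150 − £1,952 = £2,198.
Small Business Credit: £318,900 is below the £328,200 cutoff, so the full £975 applies.
Total: £0 + £2,198 + £975 = £3,173.

£3,173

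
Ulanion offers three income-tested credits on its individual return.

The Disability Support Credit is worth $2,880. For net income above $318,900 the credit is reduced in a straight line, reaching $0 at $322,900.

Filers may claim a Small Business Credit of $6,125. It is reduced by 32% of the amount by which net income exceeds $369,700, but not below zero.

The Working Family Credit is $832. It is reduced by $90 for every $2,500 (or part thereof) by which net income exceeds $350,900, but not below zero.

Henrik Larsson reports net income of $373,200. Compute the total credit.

Disability Support Credit: $373,200 is at or above $322,900, so the credit is $0.
Small Business Credit: 32% of the $3,500 excess over $369,700 is $1,120; credit = $6,125 − $1,120 = $5,005.
Working Family Credit: income exceeds $350,900 by $22,300, which is 9 full-or-partial $2,500 increments; reduction = 9 × $90 = $810, leaving $22.
Total: $0 + $5,005 + $22 = $5,027.

$5,027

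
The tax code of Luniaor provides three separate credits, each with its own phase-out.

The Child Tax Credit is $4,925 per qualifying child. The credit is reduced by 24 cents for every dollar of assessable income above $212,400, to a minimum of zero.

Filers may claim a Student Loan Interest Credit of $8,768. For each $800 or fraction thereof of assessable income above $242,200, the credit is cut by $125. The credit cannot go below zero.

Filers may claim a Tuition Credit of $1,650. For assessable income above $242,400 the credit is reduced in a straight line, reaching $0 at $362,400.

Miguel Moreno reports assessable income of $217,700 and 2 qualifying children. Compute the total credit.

Child Tax Credit: base = 2 × $4,925 = $9,850. 24% of the $5,300 excess over $212,400 is $1,272; credit = $9,850 − $1,272 = $8,578.
Student Loan Interest Credit: $217,700 is at or below the $242,200 threshold, so the full $8,768 applies.
Tuition Credit: $217,700 is at or below the $242,400 threshold, so the full $1,650 applies.
Total: $8,578 + $8,768 + $1,650 = $18,996.

$18,996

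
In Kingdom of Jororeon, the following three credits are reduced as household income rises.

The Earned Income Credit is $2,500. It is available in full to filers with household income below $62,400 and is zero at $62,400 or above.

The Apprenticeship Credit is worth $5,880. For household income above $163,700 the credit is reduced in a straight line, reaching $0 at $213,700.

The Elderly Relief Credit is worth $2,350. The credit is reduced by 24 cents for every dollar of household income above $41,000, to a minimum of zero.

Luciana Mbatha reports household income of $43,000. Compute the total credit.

Earned Income Credit: $43,000 is below the $62,400 cutoff, so the full $2,500 applies.
Apprenticeship Credit: $43,000 is at or below the $163,700 threshold, so the full $5,880 applies.
Elderly Relief Credit: 24% of the $2,000 excess over $41,000 is $480; credit = $2,350 − $480 = $1,870.
Total: $2,500 + $5,880 + $1,870 = $10,250.

$10,250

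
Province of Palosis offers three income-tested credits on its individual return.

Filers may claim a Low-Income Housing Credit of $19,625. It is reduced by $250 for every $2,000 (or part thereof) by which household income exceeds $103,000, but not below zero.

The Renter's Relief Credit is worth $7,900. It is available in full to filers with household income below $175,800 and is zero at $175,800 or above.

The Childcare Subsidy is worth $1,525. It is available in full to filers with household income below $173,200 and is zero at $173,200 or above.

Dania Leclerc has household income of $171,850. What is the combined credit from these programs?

$20,300

Low-Income Housing Credit: income exceeds $103,000 by $68,850, which is 35 full-or-partial $2,000 increments; reduction = 35 × $250 = $8,750, leaving $10,875.
Renter's Relief Credit: $171,850 is below the $175,800 cutoff, so the full $7,900 applies.
Childcare Subsidy: $171,850 is below the $173,200 cutoff, so the full $1,525 applies.
Total: $10,875 + $7,900 + $1,525 = $20,300.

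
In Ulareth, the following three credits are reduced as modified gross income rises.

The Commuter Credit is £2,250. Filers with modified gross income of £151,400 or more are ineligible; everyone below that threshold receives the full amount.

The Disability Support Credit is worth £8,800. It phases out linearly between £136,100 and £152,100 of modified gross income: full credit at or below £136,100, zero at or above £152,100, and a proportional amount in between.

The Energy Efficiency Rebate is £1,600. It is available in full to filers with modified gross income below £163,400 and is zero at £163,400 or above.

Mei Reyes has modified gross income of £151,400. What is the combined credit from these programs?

£1,985

Commuter Credit: £151,400 meets or exceeds the £151,400 cutoff, so the credit is £0.
Disability Support Credit: £151,400 is £15,300 into a £16,000 phase-out range, leaving 700/16,000 of the credit: £8,800 × 700/16,000 = £385.
Energy Efficiency Rebate: £151,400 is below the £163,400 cutoff, so the full £1,600 applies.
Total: £0 + £385 + £1,600 = £1,985.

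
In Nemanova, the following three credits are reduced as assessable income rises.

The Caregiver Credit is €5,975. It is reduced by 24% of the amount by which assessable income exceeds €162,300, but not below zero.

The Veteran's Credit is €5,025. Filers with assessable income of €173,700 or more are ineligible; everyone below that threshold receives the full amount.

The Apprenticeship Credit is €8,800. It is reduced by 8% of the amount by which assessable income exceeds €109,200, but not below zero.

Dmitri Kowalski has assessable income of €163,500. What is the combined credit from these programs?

€15,168

Caregiver Credit: 24% of the €1,200 excess over €162,300 is €288; credit = €5,975 − €288 = €5,687.
Veteran's Credit: €163,500 is below the €173,700 cutoff, so the full €5,025 applies.
Apprenticeship Credit: 8% of the €54,300 excess over €109,200 is €4,344; credit = €8,800 − €4,344 = €4,456.
Total: €5,687 + €5,025 + €4,456 = €15,168.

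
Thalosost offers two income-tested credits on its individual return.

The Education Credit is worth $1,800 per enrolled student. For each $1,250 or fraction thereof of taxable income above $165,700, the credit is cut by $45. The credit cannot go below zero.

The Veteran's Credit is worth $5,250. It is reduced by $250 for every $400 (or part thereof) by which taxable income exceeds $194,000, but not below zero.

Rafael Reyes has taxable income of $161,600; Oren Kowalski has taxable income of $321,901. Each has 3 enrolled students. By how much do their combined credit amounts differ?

Rafael ($161,600): Education Credit: base = 3 × $1,800 = $5,400. $161,600 is at or below the $165,700 threshold, so the full $5,400 applies. Veteran's Credit: $161,600 is at or below the $194,000 threshold, so the full $5,250 applies. total $5,400 + $5,250 = $10,650
Oren ($321,901): Education Credit: base = 3 × $1,800 = $5,400. income exceeds $165,700 by $156,201 → 125 increments × $45 = $5,625 ≥ base, so the credit is $0. Veteran's Credit: income exceeds $194,000 by $127,901 → 320 increments × $250 = $80,000 ≥ base, so the credit is $0. total $0 + $0 = $0
Difference: |$10,650 − $0| = $10,650.

$10,650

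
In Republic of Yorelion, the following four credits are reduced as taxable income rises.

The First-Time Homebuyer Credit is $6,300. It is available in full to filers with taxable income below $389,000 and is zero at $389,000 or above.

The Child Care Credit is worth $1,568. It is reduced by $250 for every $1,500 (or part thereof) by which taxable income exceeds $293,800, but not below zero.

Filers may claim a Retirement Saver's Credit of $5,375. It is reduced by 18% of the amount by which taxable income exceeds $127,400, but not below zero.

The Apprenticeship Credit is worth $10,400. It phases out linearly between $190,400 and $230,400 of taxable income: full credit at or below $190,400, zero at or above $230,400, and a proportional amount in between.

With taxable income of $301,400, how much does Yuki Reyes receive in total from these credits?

$6,368

First-Time Homebuyer Credit: $301,400 is below the $389,000 cutoff, so the full $6,300 applies.
Child Care Credit: income exceeds $293,800 by $7,600, which is 6 full-or-partial $1,500 increments; reduction = 6 × $250 = $1,500, leaving $68.
Retirement Saver's Credit: 18% of the $174,000 excess over $127,400 is $31,320 ≥ base, so the credit is $0.
Apprenticeship Credit: $301,400 is at or above $230,400, so the credit is $0.
Total: $6,300 + $68 + $0 + $0 = $6,368.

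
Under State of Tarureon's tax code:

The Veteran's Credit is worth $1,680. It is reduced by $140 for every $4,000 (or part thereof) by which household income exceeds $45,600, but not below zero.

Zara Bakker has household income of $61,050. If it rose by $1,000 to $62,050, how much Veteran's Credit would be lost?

At $61,050 — income exceeds $45,600 by $15,450, which is 4 full-or-partial $4,000 increments; reduction = 4 × $140 = $560, leaving $1,120.
At $62,050 — income exceeds $45,600 by $16,450, which is 5 full-or-partial $4,000 increments; reduction = 5 × $140 = $700, leaving $980.
Lost: $1,120 − $980 = $140.

$140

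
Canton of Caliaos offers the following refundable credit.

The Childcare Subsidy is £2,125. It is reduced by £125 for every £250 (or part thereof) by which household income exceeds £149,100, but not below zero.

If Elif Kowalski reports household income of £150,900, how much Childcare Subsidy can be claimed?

Childcare Subsidy: income exceeds £149,100 by £1,800, which is 8 full-or-partial £250 increments; reduction = 8 × £125 = £1,000, leaving £1,125.

£1,125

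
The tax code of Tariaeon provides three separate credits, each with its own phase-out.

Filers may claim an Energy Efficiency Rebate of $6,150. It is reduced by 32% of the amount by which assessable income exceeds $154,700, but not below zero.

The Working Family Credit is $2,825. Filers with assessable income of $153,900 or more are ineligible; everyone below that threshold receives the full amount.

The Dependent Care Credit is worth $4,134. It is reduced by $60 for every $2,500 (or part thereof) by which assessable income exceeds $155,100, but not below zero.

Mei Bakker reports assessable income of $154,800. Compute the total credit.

Energy Efficiency Rebate: 32% of the $100 excess over $154,700 is $32; credit = $6,150 − $32 = $6,118.
Working Family Credit: $154,800 meets or exceeds the $153,900 cutoff, so the credit is $0.
Dependent Care Credit: $154,800 is at or below the $155,100 threshold, so the full $4,134 applies.
Total: $6,118 + $0 + $4,134 = $10,252.

$10,252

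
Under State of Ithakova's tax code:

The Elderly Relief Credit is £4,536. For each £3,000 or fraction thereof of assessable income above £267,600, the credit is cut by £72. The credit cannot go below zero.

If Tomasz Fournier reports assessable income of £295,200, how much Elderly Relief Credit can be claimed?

Elderly Relief Credit: income exceeds £267,600 by £27,600, which is 10 full-or-partial £3,000 increments; reduction = 10 × £72 = £720, leaving £3,816.

£3,816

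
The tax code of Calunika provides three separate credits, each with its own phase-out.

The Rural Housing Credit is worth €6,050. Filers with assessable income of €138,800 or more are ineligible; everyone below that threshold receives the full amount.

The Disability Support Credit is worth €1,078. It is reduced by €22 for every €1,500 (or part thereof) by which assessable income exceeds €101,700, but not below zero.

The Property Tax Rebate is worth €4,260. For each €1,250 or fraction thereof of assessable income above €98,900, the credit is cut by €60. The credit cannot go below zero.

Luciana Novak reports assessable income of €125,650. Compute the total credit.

€9,716

Rural Housing Credit: €125,650 is below the €138,800 cutoff, so the full €6,050 applies.
Disability Support Credit: income exceeds €101,700 by €23,950, which is 16 full-or-partial €1,500 increments; reduction = 16 × €22 = €352, leaving €726.
Property Tax Rebate: income exceeds €98,900 by €26,750, which is 22 full-or-partial €1,250 increments; reduction = 22 × €60 = €1,320, leaving €2,940.
Total: €6,050 + €726 + €2,940 = €9,716.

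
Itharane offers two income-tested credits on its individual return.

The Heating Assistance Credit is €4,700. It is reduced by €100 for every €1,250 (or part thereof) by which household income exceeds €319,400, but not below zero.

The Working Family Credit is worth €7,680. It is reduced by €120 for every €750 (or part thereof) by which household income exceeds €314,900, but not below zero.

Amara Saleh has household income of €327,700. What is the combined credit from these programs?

Heating Assistance Credit: income exceeds €319,400 by €8,300, which is 7 full-or-partial €1,250 increments; reduction = 7 × €100 = €700, leaving €4,000.
Working Family Credit: income exceeds €314,900 by €12,800, which is 18 full-or-partial €750 increments; reduction = 18 × €120 = €2,160, leaving €5,520.
Total: €4,000 + €5,520 = €9,520.

€9,520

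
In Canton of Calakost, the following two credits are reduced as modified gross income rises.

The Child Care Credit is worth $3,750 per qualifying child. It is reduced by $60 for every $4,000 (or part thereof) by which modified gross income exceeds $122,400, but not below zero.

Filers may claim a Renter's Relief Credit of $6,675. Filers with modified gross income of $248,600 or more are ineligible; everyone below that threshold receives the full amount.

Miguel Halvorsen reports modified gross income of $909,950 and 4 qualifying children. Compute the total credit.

Child Care Credit: base = 4 × $3,750 = $15,000. income exceeds $122,400 by $787,550, which is 197 full-or-partial $4,000 increments; reduction = 197 × $60 = $11,820, leaving $3,180.
Renter's Relief Credit: $909,950 meets or exceeds the $248,600 cutoff, so the credit is $0.
Total: $3,180 + $0 = $3,180.

$3,180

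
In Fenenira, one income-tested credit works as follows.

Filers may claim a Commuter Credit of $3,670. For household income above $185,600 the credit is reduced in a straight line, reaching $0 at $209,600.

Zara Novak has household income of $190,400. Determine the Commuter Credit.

Commuter Credit: $190,400 is $4,800 into a $24,000 phase-out range, leaving 19,200/24,000 of the credit: $3,670 × 19,200/24,000 = $2,936.

$2,936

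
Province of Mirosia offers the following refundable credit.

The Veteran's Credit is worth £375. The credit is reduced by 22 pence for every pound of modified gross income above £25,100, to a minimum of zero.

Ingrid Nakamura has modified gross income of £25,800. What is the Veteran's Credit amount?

£221

Veteran's Credit: 22% of the £700 excess over £25,100 is £154; credit = £375 − £154 = £221.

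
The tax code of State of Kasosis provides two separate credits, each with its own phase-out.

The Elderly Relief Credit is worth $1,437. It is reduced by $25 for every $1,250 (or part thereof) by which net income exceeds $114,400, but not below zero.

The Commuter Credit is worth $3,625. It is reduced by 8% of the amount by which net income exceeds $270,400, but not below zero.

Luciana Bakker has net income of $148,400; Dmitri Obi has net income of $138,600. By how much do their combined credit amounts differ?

$200

Luciana ($148,400): Elderly Relief Credit: income exceeds $114,400 by $34,000, which is 28 full-or-partial $1,250 increments; reduction = 28 × $25 = $700, leaving $737. Commuter Credit: $148,400 is at or below the $270,400 threshold, so the full $3,625 applies. total $737 + $3,625 = $4,362
Dmitri ($138,600): Elderly Relief Credit: income exceeds $114,400 by $24,200, which is 20 full-or-partial $1,250 increments; reduction = 20 × $25 = $500, leaving $937. Commuter Credit: $138,600 is at or below the $270,400 threshold, so the full $3,625 applies. total $937 + $3,625 = $4,562
Difference: |$4,362 − $4,562| = $200.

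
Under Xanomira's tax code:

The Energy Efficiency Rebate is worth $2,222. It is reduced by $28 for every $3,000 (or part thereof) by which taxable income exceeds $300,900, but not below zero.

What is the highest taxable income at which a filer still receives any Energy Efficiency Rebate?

$537,900

After 79 increments the reduction is 79 × $28 = $2,212, leaving $10; one more increment wipes it out. Increment 79 ends at excess 79 × $3,000 = $237,000, so the highest qualifying income is $300,900 + $237,000 = $537,900.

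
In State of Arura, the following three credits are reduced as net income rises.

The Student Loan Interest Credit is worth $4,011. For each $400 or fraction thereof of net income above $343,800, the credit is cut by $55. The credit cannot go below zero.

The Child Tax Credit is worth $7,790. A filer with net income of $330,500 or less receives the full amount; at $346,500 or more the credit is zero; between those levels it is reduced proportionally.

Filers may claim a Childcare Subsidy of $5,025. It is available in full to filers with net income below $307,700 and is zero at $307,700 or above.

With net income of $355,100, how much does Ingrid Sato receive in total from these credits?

Student Loan Interest Credit: income exceeds $343,800 by $11,300, which is 29 full-or-partial $400 increments; reduction = 29 × $55 = $1,595, leaving $2,416.
Child Tax Credit: $355,100 is at or above $346,500, so the credit is $0.
Childcare Subsidy: $355,100 meets or exceeds the $307,700 cutoff, so the credit is $0.
Total: $2,416 + $0 + $0 = $2,416.

$2,416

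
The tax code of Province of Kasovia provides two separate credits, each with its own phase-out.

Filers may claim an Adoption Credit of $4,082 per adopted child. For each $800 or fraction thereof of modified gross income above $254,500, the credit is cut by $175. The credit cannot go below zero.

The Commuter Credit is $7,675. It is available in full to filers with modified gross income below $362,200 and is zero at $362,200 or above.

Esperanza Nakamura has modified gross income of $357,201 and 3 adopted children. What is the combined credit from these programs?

$7,675

Adoption Credit: base = 3 × $4,082 = $12,246. income exceeds $254,500 by $102,701 → 129 increments × $175 = $22,575 ≥ base, so the credit is $0.
Commuter Credit: $357,201 is below the $362,200 cutoff, so the full $7,675 applies.
Total: $0 + $7,675 = $7,675.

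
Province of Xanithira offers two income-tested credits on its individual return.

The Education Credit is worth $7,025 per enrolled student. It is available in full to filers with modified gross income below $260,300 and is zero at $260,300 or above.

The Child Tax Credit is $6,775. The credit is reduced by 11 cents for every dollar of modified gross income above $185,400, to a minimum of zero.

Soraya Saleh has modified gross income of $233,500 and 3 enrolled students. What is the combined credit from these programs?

$22,559

Education Credit: base = 3 × $7,025 = $21,075. $233,500 is below the $260,300 cutoff, so the full $21,075 applies.
Child Tax Credit: 11% of the $48,100 excess over $185,400 is $5,291; credit = $6,775 − $5,291 = $1,484.
Total: $21,075 + $1,484 = $22,559.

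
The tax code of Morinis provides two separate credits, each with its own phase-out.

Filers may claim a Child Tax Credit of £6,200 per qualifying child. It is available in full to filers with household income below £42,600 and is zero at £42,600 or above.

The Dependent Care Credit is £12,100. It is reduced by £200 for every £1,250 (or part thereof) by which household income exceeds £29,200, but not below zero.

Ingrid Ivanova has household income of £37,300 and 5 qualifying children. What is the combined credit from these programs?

£41,700

Child Tax Credit: base = 5 × £6,200 = £31,000. £37,300 is below the £42,600 cutoff, so the full £31,000 applies.
Dependent Care Credit: income exceeds £29,200 by £8,100, which is 7 full-or-partial £1,250 increments; reduction = 7 × £200 = £1,400, leaving £10,700.
Total: £31,000 + £10,700 = £41,700.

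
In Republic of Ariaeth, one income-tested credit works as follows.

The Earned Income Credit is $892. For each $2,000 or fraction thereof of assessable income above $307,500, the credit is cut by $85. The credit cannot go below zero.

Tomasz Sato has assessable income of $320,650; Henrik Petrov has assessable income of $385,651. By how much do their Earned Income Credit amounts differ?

Tomasz ($320,650): Earned Income Credit: income exceeds $307,500 by $13,150, which is 7 full-or-partial $2,000 increments; reduction = 7 × $85 = $595, leaving $297.
Henrik ($385,651): Earned Income Credit: income exceeds $307,500 by $78,151 → 40 increments × $85 = $3,400 ≥ base, so the credit is $0.
Difference: |$297 − $0| = $297.

$297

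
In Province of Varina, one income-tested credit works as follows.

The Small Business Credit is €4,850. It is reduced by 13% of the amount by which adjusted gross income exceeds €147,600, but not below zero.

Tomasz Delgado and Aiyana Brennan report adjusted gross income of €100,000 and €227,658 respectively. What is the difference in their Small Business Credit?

Tomasz (€100,000): Small Business Credit: €100,000 is at or below the €147,600 threshold, so the full €4,850 applies.
Aiyana (€227,658): Small Business Credit: 13% of the €80,058 excess over €147,600 is €10,407.54 ≥ base, so the credit is €0.
Difference: |€4,850 − €0| = €4,850.

€4,850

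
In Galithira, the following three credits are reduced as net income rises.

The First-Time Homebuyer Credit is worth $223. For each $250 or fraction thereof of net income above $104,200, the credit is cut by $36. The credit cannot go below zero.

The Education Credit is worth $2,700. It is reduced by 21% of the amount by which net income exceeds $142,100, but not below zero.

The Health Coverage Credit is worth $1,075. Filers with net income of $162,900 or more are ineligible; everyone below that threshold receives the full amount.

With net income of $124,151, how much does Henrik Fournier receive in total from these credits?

First-Time Homebuyer Credit: income exceeds $104,200 by $19,951 → 80 increments × $36 = $2,880 ≥ base, so the credit is $0.
Education Credit: $124,151 is at or below the $142,100 threshold, so the full $2,700 applies.
Health Coverage Credit: $124,151 is below the $162,900 cutoff, so the full $1,075 applies.
Total: $0 + $2,700 + $1,075 = $3,775.

$3,775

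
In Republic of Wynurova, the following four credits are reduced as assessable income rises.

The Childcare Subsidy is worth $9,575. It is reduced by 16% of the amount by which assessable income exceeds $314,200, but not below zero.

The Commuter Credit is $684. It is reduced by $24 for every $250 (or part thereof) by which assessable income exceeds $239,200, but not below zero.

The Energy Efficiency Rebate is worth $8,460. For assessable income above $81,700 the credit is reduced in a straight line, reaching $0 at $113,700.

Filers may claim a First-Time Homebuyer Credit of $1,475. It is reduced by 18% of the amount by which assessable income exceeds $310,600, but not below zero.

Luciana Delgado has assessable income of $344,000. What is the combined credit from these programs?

$4,807

Childcare Subsidy: 16% of the $29,800 excess over $314,200 is $4,768; credit = $9,575 − $4,768 = $4,807.
Commuter Credit: income exceeds $239,200 by $104,800 → 420 increments × $24 = $10,080 ≥ base, so the credit is $0.
Energy Efficiency Rebate: $344,000 is at or above $113,700, so the credit is $0.
First-Time Homebuyer Credit: 18% of the $33,400 excess over $310,600 is $6,012 ≥ base, so the credit is $0.
Total: $4,807 + $0 + $0 + $0 = $4,807.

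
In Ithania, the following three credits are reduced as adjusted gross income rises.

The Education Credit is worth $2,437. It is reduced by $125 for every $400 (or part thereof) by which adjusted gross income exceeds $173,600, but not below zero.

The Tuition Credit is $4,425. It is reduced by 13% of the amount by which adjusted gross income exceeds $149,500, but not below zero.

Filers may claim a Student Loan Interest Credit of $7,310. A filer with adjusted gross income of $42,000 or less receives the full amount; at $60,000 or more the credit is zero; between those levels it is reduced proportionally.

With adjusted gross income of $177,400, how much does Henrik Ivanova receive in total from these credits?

Education Credit: income exceeds $173,600 by $3,800, which is 10 full-or-partial $400 increments; reduction = 10 × $125 = $1,250, leaving $1,187.
Tuition Credit: 13% of the $27,900 excess over $149,500 is $3,627; credit = $4,425 − $3,627 = $798.
Student Loan Interest Credit: $177,400 is at or above $60,000, so the credit is $0.
Total: $1,187 + $798 + $0 = $1,985.

$1,985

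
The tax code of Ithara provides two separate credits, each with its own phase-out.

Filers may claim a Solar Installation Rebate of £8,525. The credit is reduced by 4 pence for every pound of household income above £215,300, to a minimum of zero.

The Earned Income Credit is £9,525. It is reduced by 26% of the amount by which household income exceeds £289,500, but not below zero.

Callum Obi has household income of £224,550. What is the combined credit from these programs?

£17,680

Solar Installation Rebate: 4% of the £9,250 excess over £215,300 is £370; credit = £8,525 − £370 = £8,155.
Earned Income Credit: £224,550 is at or below the £289,500 threshold, so the full £9,525 applies.
Total: £8,155 + £9,525 = £17,680.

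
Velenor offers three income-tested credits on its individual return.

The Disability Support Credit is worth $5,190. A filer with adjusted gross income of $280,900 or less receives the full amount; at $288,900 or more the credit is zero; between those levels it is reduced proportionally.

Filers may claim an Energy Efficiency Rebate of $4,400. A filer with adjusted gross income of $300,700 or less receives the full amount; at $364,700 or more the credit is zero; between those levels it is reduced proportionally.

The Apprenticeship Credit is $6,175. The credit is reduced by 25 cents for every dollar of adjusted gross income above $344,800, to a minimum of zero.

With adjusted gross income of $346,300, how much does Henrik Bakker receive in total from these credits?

Disability Support Credit: $346,300 is at or above $288,900, so the credit is $0.
Energy Efficiency Rebate: $346,300 is $45,600 into a $64,000 phase-out range, leaving 18,400/64,000 of the credit: $4,400 × 18,400/64,000 = $1,265.
Apprenticeship Credit: 25% of the $1,500 excess over $344,800 is $375; credit = $6,175 − $375 = $5,800.
Total: $0 + $1,265 + $5,800 = $7,065.

$7,065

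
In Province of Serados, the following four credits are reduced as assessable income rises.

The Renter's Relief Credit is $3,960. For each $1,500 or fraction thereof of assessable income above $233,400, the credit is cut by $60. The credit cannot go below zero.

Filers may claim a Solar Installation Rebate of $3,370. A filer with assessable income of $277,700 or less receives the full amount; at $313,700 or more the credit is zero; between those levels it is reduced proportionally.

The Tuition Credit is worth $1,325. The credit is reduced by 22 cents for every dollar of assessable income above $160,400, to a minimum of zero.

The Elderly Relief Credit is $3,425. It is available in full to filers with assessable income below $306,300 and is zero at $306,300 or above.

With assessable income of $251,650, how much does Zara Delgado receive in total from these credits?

$9,975

Renter's Relief Credit: income exceeds $233,400 by $18,250, which is 13 full-or-partial $1,500 increments; reduction = 13 × $60 = $780, leaving $3,180.
Solar Installation Rebate: $251,650 is at or below the $277,700 threshold, so the full $3,370 applies.
Tuition Credit: 22% of the $91,250 excess over $160,400 is $20,075 ≥ base, so the credit is $0.
Elderly Relief Credit: $251,650 is below the $306,300 cutoff, so the full $3,425 applies.
Total: $3,180 + $3,370 + $0 + $3,425 = $9,975.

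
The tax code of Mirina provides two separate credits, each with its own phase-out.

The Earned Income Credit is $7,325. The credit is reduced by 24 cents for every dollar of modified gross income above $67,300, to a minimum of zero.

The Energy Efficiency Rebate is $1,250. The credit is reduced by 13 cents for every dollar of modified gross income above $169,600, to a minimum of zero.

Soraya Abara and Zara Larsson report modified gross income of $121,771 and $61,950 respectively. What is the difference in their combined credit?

$7,325

Soraya ($121,771): Earned Income Credit: 24% of the $54,471 excess over $67,300 is $13,073.04 ≥ base, so the credit is $0. Energy Efficiency Rebate: $121,771 is at or below the $169,600 threshold, so the full $1,250 applies. total $0 + $1,250 = $1,250
Zara ($61,950): Earned Income Credit: $61,950 is at or below the $67,300 threshold, so the full $7,325 applies. Energy Efficiency Rebate: $61,950 is at or below the $169,600 threshold, so the full $1,250 applies. total $7,325 + $1,250 = $8,575
Difference: |$1,250 − $8,575| = $7,325.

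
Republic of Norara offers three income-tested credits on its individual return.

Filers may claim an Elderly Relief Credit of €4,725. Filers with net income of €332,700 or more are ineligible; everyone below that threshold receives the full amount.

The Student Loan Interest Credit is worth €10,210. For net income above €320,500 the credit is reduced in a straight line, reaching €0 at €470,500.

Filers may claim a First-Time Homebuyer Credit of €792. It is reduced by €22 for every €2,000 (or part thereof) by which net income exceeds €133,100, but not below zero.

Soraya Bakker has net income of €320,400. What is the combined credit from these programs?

Elderly Relief Credit: €320,400 is below the €332,700 cutoff, so the full €4,725 applies.
Student Loan Interest Credit: €320,400 is at or below the €320,500 threshold, so the full €10,210 applies.
First-Time Homebuyer Credit: income exceeds €133,100 by €187,300 → 94 increments × €22 = €2,068 ≥ base, so the credit is €0.
Total: €4,725 + €10,210 + €0 = €14,935.

€14,935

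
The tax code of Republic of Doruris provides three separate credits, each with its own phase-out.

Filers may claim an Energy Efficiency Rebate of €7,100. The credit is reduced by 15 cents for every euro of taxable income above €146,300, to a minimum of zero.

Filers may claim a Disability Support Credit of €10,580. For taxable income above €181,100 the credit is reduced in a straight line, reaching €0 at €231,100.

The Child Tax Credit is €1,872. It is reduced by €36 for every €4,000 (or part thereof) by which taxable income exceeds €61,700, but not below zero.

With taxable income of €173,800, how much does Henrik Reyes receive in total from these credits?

Energy Efficiency Rebate: 15% of the €27,500 excess over €146,300 is €4,125; credit = €7,100 − €4,125 = €2,975.
Disability Support Credit: €173,800 is at or below the €181,100 threshold, so the full €10,580 applies.
Child Tax Credit: income exceeds €61,700 by €112,100, which is 29 full-or-partial €4,000 increments; reduction = 29 × €36 = €1,044, leaving €828.
Total: €2,975 + €10,580 + €828 = €14,383.

€14,383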